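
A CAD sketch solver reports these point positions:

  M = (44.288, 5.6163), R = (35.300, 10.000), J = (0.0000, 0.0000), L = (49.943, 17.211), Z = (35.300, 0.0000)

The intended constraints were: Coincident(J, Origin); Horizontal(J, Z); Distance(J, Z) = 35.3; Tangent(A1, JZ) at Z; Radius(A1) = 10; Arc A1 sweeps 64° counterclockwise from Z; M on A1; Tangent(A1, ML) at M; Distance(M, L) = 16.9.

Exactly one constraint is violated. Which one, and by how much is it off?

Distance(M, L) = 16.9 — off by 4.00.

J = (0.00, 0.00) ✓; J.y = 0.00, Z.y = 0.00 ✓; |JZ| = 35.30 ✓; ∠(RZ, ZJ) = 90.00° ✓; |RZ| = 10.00 ✓; bearing(R→M) − bearing(R→Z) = 64.00° ✓; |RM| = 10.00 ✓; ∠(RM, ML) = 90.00° ✓; |ML| = 12.90 ✗.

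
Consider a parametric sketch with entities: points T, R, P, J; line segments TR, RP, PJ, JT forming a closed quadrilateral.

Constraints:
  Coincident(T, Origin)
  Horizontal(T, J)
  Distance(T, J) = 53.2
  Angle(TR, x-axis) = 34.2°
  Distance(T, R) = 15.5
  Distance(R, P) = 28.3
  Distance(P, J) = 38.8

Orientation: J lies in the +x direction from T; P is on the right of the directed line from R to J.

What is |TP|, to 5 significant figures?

26.958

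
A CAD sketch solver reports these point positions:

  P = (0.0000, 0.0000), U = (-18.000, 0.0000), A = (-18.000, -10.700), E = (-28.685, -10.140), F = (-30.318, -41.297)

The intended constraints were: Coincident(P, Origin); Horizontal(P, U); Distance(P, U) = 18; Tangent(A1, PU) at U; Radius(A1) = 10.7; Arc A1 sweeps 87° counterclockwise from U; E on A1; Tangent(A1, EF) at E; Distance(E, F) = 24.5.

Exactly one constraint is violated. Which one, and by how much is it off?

Distance(E, F) = 24.5 — off by 6.70.

P = (0.00, 0.00) ✓; P.y = 0.00, U.y = 0.00 ✓; |PU| = 18.00 ✓; ∠(AU, UP) = 90.00° ✓; |AU| = 10.70 ✓; bearing(A→E) − bearing(A→U) = 87.00° ✓; |AE| = 10.70 ✓; ∠(AE, EF) = 90.00° ✓; |EF| = 31.20 ✗.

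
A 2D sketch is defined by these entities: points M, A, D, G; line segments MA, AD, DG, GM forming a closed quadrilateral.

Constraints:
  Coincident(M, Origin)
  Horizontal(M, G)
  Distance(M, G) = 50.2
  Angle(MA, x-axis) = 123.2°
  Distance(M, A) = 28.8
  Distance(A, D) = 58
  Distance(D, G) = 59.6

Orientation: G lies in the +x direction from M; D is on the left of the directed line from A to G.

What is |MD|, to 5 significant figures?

65.257

Checks: |MG| = 50.20 ✓; |MA| = 28.80 ✓; |AD| = 58.00 ✓; |DG| = 59.60 ✓.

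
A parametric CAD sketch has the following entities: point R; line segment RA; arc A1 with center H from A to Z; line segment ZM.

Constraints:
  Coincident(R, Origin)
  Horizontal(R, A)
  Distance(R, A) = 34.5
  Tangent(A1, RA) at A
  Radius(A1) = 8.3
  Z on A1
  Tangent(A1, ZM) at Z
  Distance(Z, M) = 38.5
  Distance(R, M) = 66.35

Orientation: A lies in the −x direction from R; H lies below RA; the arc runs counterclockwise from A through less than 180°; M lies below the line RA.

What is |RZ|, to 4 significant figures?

43.27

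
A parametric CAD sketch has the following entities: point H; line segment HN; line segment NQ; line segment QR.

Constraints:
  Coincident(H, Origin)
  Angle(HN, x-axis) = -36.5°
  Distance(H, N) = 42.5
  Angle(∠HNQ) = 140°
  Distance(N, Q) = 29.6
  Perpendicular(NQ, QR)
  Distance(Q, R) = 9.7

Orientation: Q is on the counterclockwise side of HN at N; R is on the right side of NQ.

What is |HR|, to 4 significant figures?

72.35

H is at the origin; HN runs at -36.5° with length 42.5, so N = 42.5·(cos -36.5°, sin -36.5°) = (34.16, -25.28). ∠HNQ = 140.0°, so NQ runs at -36.5° + (180° − 140.0°) = 3.500° from the x-axis; with |NQ| = 29.6, Q = N + 29.6·(cos 3.500°, sin 3.500°) = (63.71, -23.47). NQ ⟂ QR; with |QR| = 9.7 on the right of NQ, R = Q + 9.7·(0.06105, -0.9981) = (64.30, -33.15). Then |HR| = |R − H| = 72.35.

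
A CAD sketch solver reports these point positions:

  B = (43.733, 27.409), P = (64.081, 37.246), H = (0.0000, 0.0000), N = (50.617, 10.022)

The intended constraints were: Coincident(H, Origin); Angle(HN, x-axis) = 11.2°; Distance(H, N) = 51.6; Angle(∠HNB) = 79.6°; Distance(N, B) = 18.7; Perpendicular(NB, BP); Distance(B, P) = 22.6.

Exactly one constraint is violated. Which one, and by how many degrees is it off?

Perpendicular(NB, BP) — off by 4.20°.

H = (0.00, 0.00) ✓; HN at 11.20° ✓; |HN| = 51.60 ✓; ∠HNB = 79.60° ✓; |NB| = 18.70 ✓; ∠(NB, BP) = 85.80° ✗; |BP| = 22.60 ✓.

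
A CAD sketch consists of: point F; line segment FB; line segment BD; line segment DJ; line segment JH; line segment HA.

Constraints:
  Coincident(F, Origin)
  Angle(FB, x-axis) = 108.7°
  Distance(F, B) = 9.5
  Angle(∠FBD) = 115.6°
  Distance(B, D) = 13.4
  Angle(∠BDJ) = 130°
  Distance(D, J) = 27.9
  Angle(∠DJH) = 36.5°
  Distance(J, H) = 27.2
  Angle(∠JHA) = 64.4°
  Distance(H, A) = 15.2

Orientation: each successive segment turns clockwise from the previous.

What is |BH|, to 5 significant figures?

15.797

∠BDJ = 130.0° gives DJ at -5.7000° from the x-axis; with |DJ| = 27.9, J = (34.307, 15.586). ∠DJH = 36.5° gives JH at -149.20° from the x-axis; with |JH| = 27.2, H = (10.943, 1.6587). Then |BH| = |H − B| = 15.797.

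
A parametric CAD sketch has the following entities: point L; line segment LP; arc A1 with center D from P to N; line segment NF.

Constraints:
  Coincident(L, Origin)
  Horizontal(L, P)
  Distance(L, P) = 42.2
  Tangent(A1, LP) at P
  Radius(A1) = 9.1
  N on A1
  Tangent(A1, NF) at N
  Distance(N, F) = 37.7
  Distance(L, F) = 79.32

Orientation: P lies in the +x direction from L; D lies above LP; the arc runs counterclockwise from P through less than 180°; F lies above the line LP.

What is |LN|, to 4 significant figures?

49.80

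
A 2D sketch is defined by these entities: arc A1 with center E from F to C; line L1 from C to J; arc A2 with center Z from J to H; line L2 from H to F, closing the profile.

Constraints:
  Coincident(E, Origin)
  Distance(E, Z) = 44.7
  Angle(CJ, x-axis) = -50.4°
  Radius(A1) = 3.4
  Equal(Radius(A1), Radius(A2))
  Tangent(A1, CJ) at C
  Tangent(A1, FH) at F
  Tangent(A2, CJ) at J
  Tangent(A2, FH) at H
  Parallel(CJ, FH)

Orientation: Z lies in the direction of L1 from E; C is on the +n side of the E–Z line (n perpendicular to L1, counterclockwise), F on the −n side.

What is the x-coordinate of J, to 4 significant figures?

31.11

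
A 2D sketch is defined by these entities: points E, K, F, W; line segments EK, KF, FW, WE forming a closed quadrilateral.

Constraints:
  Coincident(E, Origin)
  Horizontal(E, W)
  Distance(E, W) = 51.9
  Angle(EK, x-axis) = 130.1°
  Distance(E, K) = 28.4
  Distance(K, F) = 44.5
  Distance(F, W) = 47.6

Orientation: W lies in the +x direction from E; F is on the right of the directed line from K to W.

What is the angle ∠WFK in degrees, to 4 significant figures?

105.8°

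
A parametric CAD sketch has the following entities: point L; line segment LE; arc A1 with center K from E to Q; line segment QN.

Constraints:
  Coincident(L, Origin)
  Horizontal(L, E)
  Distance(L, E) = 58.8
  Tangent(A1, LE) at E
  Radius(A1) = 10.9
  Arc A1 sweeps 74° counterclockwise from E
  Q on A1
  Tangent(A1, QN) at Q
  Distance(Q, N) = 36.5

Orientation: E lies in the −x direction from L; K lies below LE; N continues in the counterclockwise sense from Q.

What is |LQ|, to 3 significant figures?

69.7

Tangency of A1 to LE means the radius KE is perpendicular to LE, so K = E + (0, -10.9) = (-58.8, -10.9). On A1, E sits at bearing 90° from K; a 74° counterclockwise sweep puts Q at bearing 164°, so Q = K + 10.9·(cos 164°, sin 164°) = (-69.3, -7.90). Then |LQ| = |Q − L| = 69.7.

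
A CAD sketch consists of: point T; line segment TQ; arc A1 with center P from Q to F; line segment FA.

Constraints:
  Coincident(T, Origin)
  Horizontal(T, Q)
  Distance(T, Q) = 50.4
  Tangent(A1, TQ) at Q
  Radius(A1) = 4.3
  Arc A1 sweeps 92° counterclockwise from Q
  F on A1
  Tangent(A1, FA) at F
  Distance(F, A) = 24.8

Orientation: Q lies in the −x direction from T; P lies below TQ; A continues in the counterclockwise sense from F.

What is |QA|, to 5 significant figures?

29.436

T is at the origin; TQ is horizontal with |TQ| = 50.4 and Q on the −x side, so Q = (-50.400, 0.0000). A1 meets TQ tangentially, so PQ is at right angles to TQ, so P = Q + (0, -4.3) = (-50.400, -4.3000). On A1, Q sits at bearing 90° from P; a 92° counterclockwise sweep puts F at bearing 182°, so F = P + 4.3·(cos 182°, sin 182°) = (-54.697, -4.4501). Since A1 is tangent to FA there, PF ⟂ FA, so FA runs along (−sin 182°, cos 182°); with |FA| = 24.8, A = (-53.832, -29.235). Then |QA| = |A − Q| = 29.436.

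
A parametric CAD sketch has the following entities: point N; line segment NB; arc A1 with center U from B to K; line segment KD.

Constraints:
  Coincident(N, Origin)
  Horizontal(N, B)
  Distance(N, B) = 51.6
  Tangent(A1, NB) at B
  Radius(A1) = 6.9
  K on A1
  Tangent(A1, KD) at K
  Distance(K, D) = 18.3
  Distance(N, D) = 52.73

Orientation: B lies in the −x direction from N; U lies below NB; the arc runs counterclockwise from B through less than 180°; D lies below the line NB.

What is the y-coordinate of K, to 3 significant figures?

-11.1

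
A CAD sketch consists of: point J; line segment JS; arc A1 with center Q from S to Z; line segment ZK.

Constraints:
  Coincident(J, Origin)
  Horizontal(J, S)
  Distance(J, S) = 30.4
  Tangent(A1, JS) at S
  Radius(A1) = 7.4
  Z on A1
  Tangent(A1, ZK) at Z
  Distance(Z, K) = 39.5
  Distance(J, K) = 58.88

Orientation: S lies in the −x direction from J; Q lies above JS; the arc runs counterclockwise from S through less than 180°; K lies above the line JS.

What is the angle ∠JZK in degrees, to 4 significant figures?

129.6°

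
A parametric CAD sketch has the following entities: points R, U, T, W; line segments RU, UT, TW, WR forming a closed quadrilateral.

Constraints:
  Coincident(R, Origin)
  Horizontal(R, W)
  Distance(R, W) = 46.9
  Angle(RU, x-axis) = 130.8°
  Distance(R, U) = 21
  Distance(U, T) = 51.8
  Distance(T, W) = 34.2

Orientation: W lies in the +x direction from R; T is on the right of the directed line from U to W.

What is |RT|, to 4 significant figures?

30.81

Checks: |UT| = 51.80 ✓; |TW| = 34.20 ✓.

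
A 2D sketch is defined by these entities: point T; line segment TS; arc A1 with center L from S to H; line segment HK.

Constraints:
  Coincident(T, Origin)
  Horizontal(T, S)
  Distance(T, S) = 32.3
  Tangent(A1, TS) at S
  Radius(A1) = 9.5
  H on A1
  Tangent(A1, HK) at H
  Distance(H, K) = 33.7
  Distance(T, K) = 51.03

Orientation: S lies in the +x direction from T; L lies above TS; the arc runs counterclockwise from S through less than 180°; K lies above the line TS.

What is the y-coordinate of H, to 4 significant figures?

13.69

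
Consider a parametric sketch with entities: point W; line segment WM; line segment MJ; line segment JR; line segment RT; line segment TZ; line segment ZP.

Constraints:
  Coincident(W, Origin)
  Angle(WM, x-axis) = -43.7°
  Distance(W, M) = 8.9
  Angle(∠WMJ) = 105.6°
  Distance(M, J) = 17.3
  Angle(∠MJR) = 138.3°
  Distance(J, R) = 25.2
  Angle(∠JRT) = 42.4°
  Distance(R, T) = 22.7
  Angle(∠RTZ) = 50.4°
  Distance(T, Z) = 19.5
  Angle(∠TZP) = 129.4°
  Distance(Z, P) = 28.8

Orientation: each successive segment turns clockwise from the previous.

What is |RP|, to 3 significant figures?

23.8

W is at the origin; WM runs at -43.7° with length 8.9, so M = (6.43, -6.15). ∠WMJ = 105.6° gives MJ at -118° from the x-axis; with |MJ| = 17.3, J = (-1.71, -21.4). ∠MJR = 138.3° gives JR at -160° from the x-axis; with |JR| = 25.2, R = (-25.4, -30.1). ∠JRT = 42.4° gives RT at 62.6° from the x-axis; with |RT| = 22.7, T = (-14.9, -9.96). ∠RTZ = 50.4° gives TZ at -67.0° from the x-axis; with |TZ| = 19.5, Z = (-7.30, -27.9). ∠TZP = 129.4° gives ZP at -118° from the x-axis; with |ZP| = 28.8, P = (-20.6, -53.4). Then |RP| = |P − R| = 23.8.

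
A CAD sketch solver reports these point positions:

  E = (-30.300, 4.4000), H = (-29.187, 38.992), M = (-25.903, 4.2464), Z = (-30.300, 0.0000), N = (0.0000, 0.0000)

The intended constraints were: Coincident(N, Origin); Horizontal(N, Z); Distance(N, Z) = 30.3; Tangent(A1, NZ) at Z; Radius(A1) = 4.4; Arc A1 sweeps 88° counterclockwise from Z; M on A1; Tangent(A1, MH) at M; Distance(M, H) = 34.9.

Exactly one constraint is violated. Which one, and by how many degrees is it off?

Tangent(A1, MH) at M — off by 7.40°.

N = (0.00, 0.00) ✓; N.y = 0.00, Z.y = 0.00 ✓; |NZ| = 30.30 ✓; ∠(EZ, ZN) = 90.00° ✓; |EZ| = 4.400 ✓; bearing(E→M) − bearing(E→Z) = 88.00° ✓; |EM| = 4.400 ✓; ∠(EM, MH) = 82.60° ✗; |MH| = 34.90 ✓.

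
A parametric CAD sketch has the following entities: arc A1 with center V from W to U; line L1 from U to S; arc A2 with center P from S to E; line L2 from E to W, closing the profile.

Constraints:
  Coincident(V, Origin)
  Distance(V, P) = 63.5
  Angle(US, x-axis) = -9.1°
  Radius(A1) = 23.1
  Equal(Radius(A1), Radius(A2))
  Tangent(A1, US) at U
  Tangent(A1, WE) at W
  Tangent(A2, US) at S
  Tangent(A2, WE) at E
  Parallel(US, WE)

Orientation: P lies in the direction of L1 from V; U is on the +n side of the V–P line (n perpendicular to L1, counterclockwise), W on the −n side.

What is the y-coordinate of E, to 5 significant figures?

-32.852

Tangency of A1 to both parallel lines with radius 23.1 puts U and W at V ± 23.1·n: U = (3.6535, 22.809), W = (-3.6535, -22.809). Equal radii place S and E the same way about P: S = P + 23.1·n = (66.354, 12.766), E = P − 23.1·n = (59.047, -32.852). So E.y = -32.852.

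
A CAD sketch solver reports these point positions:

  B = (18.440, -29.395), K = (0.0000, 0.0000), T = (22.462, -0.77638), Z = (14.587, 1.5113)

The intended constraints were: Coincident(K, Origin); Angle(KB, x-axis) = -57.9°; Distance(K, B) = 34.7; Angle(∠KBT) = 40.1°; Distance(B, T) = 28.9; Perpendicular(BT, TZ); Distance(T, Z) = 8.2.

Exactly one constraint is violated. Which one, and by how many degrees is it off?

Perpendicular(BT, TZ) — off by 8.20°.

K = (0.00, 0.00) ✓; KB at -57.90° ✓; |KB| = 34.70 ✓; ∠KBT = 40.10° ✓; |BT| = 28.90 ✓; ∠(BT, TZ) = 81.80° ✗; |TZ| = 8.201 ✓.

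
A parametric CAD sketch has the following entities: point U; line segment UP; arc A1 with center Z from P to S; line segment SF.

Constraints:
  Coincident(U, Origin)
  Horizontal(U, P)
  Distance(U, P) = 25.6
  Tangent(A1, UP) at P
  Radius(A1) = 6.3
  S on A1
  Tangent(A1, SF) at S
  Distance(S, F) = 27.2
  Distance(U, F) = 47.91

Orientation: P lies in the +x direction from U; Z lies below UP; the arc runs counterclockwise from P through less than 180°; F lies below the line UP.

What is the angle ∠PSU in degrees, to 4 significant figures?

92.84°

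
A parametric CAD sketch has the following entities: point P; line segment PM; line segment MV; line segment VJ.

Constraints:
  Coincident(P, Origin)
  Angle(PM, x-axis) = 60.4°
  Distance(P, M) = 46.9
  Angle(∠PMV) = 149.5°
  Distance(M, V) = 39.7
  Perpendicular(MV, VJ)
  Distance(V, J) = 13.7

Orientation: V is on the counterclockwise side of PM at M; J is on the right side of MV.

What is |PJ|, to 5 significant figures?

88.454

P is at the origin; PM runs at 60.4° with length 46.9, so M = 46.9·(cos 60.4°, sin 60.4°) = (23.166, 40.779). ∠PMV = 149.5°, so MV runs at 60.4° + (180° − 149.5°) = 90.900° from the x-axis; with |MV| = 39.7, V = M + 39.7·(cos 90.900°, sin 90.900°) = (22.542, 80.474). MV is perpendicular to VJ; with |VJ| = 13.7 on the right of MV, J = V + 13.7·(0.99988, 0.015707) = (36.241, 80.690). Then |PJ| = |J − P| = 88.454.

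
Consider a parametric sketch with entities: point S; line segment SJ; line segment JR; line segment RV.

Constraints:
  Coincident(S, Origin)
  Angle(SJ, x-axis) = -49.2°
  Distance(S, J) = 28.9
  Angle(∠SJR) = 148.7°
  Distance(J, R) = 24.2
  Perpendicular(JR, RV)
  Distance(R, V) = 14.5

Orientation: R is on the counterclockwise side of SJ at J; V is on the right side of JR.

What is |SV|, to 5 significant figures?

57.111

∠SJR = 148.7°, so JR runs at -49.2° + (180° − 148.7°) = -17.900° from the x-axis; with |JR| = 24.2, R = J + 24.2·(cos -17.900°, sin -17.900°) = (41.912, -29.315). JR is perpendicular to RV; with |RV| = 14.5 on the right of JR, V = R + 14.5·(-0.30736, -0.95159) = (37.456, -43.113). Then |SV| = |V − S| = 57.111.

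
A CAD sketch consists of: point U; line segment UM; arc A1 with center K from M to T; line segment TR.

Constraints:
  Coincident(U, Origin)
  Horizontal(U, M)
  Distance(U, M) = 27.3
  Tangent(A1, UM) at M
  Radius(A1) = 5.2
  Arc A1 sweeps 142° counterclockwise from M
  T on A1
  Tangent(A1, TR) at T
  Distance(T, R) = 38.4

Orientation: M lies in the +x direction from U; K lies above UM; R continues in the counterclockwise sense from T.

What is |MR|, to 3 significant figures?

42.6

U is at the origin; UM is horizontal with |UM| = 27.3 and M on the +x side, so M = (27.3, 0.00). Since A1 is tangent to UM there, KM ⟂ UM, so K = M + (0, 5.2) = (27.3, 5.20). On A1, M sits at bearing -90° from K; a 142° counterclockwise sweep puts T at bearing 52°, so T = K + 5.2·(cos 52°, sin 52°) = (30.5, 9.30). Since A1 is tangent to TR there, KT ⟂ TR, so TR runs along (−sin 52°, cos 52°); with |TR| = 38.4, R = (0.242, 32.9). Then |MR| = |R − M| = 42.6.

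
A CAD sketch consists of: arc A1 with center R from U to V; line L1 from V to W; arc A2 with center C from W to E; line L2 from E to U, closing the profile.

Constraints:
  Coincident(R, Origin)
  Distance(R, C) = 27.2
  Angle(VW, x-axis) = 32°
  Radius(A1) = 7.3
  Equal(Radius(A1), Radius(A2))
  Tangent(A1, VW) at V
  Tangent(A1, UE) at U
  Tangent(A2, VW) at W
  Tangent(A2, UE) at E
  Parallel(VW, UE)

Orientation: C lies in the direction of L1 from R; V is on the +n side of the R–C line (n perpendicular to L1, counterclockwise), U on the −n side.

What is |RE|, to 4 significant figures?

28.16

The slot axis is L1's direction at 32.0°, so u = (cos 32.0°, sin 32.0°) = (0.8480, 0.5299) and n = (−sin 32.0°, cos 32.0°) = (-0.5299, 0.8480). R is at the origin and C lies 27.2 along u from R, so C = 27.2·u = (23.07, 14.41). Tangency of A1 to both parallel lines with radius 7.3 puts V and U at R ± 7.3·n: V = (-3.868, 6.191), U = (3.868, -6.191). Equal radii place W and E the same way about C: W = C + 7.3·n = (19.20, 20.60), E = C − 7.3·n = (26.94, 8.223). Then |RE| = |E − R| = 28.16.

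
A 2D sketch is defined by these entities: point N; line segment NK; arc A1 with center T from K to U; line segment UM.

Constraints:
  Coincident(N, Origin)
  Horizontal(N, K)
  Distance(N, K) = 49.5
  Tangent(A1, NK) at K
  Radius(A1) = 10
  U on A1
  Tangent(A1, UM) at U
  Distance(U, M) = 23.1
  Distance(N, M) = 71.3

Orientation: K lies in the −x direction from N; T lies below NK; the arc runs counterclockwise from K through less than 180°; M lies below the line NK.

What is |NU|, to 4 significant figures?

59.72

Checks: |TU| = 10.00 ✓; ∠(TU, UM) = 90.00° ✓; |UM| = 23.10 ✓; |NM| = 71.30 ✓.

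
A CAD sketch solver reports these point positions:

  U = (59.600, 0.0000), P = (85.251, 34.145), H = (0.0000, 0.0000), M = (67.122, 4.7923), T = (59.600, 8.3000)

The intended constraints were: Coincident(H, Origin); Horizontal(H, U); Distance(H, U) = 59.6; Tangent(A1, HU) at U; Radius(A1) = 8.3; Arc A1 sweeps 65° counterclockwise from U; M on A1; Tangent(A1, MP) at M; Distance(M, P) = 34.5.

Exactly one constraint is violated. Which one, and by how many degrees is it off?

Tangent(A1, MP) at M — off by 6.70°.

H = (0.00, 0.00) ✓; H.y = 0.00, U.y = 0.00 ✓; |HU| = 59.60 ✓; ∠(TU, UH) = 90.00° ✓; |TU| = 8.300 ✓; bearing(T→M) − bearing(T→U) = 65.00° ✓; |TM| = 8.300 ✓; ∠(TM, MP) = 96.70° ✗; |MP| = 34.50 ✓.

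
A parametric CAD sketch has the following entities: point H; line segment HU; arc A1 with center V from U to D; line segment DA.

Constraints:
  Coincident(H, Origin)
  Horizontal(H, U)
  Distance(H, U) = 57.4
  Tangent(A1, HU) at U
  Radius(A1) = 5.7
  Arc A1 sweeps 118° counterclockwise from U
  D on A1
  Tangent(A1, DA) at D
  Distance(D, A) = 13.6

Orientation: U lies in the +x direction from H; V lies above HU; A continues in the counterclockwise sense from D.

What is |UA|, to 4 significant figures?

20.43

H is at the origin; H and U share the same y with |HU| = 57.4 and U on the +x side, so U = (57.40, 0.000). Since A1 is tangent to HU there, VU ⟂ HU, so V = U + (0, 5.7) = (57.40, 5.700). On A1, U sits at bearing -90° from V; a 118° counterclockwise sweep puts D at bearing 28°, so D = V + 5.7·(cos 28°, sin 28°) = (62.43, 8.376). Tangency of A1 to DA means the radius VD is perpendicular to DA, so DA runs along (−sin 28°, cos 28°); with |DA| = 13.6, A = (56.05, 20.38). Then |UA| = |A − U| = 20.43.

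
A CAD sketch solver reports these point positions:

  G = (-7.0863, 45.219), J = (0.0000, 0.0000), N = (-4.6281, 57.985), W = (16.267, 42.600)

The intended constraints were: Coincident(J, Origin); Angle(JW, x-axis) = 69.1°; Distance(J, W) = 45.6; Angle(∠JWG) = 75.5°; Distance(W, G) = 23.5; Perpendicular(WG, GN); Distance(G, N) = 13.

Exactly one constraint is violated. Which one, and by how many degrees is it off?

Perpendicular(WG, GN) — off by 4.50°.

J = (0.00, 0.00) ✓; JW at 69.10° ✓; |JW| = 45.60 ✓; ∠JWG = 75.50° ✓; |WG| = 23.50 ✓; ∠(WG, GN) = 94.50° ✗; |GN| = 13.00 ✓.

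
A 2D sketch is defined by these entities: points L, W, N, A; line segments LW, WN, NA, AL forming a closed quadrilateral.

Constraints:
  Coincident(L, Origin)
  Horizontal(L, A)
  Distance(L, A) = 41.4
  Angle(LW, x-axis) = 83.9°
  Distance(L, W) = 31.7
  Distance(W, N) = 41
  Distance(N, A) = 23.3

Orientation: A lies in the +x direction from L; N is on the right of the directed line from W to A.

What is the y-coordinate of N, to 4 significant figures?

-6.386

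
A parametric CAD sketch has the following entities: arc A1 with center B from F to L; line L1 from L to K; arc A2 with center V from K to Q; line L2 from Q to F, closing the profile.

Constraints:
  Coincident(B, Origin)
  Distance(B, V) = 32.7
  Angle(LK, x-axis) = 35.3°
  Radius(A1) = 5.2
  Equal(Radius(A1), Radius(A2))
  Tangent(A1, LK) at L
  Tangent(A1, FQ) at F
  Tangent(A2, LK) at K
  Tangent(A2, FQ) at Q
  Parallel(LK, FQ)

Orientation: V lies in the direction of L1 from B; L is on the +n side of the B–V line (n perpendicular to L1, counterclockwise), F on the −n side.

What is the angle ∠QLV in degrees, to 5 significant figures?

8.6073°

Tangency of A1 to both parallel lines with radius 5.2 puts L and F at B ± 5.2·n: L = (-3.0049, 4.2439), F = (3.0049, -4.2439). Equal radii place K and Q the same way about V: K = V + 5.2·n = (23.683, 23.140), Q = V − 5.2·n = (29.693, 14.652). Then cos ∠QLV = LQ·LV / (|LQ||LV|), giving 8.6073°.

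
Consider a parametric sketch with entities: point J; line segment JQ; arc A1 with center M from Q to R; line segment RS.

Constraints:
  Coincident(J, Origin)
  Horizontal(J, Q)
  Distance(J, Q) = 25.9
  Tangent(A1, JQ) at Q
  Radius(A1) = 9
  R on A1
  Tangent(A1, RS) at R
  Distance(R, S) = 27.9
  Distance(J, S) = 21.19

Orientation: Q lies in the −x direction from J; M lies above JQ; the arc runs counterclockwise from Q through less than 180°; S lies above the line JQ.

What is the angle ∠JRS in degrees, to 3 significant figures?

49.2°

Checks: |MQ| = 9.000 ✓; |MR| = 9.000 ✓; ∠(MR, RS) = 90.00° ✓; |RS| = 27.90 ✓; |JS| = 21.19 ✓.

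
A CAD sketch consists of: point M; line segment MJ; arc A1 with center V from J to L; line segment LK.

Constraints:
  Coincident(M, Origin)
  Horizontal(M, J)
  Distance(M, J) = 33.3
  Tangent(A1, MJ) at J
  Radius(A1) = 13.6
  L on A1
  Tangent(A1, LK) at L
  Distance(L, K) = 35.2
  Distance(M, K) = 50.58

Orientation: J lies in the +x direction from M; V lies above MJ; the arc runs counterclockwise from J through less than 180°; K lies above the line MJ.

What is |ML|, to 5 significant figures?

48.674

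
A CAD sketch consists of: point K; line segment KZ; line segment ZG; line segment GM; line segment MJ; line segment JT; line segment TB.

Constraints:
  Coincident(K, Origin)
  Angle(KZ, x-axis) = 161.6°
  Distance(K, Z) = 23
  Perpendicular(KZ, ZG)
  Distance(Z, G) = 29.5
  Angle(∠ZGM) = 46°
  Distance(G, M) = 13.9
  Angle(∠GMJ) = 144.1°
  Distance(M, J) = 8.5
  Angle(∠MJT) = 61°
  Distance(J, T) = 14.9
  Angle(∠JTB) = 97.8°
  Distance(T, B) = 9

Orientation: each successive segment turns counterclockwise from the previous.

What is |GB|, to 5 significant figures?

4.4527

K is at the origin; KZ runs at 161.6° with length 23.0, so Z = (-21.824, 7.2599). KZ is perpendicular to ZG, so ZG runs at -108.40°; with |ZG| = 29.5, G = (-31.136, -20.732). ∠ZGM = 46.0° gives GM at 25.600° from the x-axis; with |GM| = 13.9, M = (-18.600, -14.726). ∠GMJ = 144.1° gives MJ at 61.500° from the x-axis; with |MJ| = 8.5, J = (-14.544, -7.2560). ∠MJT = 61.0° gives JT at -179.50° from the x-axis; with |JT| = 14.9, T = (-29.444, -7.3860). ∠JTB = 97.8° gives TB at -97.300° from the x-axis; with |TB| = 9.0, B = (-30.587, -16.313). Then |GB| = |B − G| = 4.4527.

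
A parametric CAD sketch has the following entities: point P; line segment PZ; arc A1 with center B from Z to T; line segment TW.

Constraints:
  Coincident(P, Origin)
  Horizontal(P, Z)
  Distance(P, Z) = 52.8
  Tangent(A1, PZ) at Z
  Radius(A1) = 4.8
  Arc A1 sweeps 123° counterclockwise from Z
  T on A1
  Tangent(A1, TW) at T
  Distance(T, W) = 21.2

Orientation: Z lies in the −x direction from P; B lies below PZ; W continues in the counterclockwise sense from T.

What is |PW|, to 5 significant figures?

51.817

P is at the origin; P and Z share the same y with |PZ| = 52.8 and Z on the −x side, so Z = (-52.800, 0.0000). Tangency of A1 to PZ means the radius BZ is perpendicular to PZ, so B = Z + (0, -4.8) = (-52.800, -4.8000). On A1, Z sits at bearing 90° from B; a 123° counterclockwise sweep puts T at bearing 213°, so T = B + 4.8·(cos 213°, sin 213°) = (-56.826, -7.4143). The tangent condition forces BT to be normal to TW, so TW runs along (−sin 213°, cos 213°); with |TW| = 21.2, W = (-45.279, -25.194). Then |PW| = |W − P| = 51.817.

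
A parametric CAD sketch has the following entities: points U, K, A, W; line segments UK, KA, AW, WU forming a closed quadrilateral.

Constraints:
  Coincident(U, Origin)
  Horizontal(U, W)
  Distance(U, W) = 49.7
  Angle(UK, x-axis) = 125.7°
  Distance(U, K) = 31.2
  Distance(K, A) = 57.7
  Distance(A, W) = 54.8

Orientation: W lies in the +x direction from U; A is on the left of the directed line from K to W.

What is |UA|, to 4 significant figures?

61.66

Checks: UK at 125.7° ✓; |KA| = 57.70 ✓; |AW| = 54.80 ✓.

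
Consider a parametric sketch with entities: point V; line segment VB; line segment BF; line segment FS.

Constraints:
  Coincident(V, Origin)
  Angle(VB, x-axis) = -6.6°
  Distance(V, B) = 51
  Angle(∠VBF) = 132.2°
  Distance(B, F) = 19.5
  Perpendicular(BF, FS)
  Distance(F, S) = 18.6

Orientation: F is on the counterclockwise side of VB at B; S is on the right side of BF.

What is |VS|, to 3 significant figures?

77.9

∠VBF = 132.2°, so BF runs at -6.6° + (180° − 132.2°) = 41.2° from the x-axis; with |BF| = 19.5, F = B + 19.5·(cos 41.2°, sin 41.2°) = (65.3, 6.98). BF ⟂ FS; with |FS| = 18.6 on the right of BF, S = F + 18.6·(0.659, -0.752) = (77.6, -7.01). Then |VS| = |S − V| = 77.9.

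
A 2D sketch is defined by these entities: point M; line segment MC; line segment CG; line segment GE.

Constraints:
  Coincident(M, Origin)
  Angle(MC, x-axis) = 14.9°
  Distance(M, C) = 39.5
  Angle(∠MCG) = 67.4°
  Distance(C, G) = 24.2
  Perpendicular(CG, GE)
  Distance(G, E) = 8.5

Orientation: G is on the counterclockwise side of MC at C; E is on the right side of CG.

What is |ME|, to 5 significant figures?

45.863

M is at the origin; MC runs at 14.9° with length 39.5, so C = 39.5·(cos 14.9°, sin 14.9°) = (38.172, 10.157). ∠MCG = 67.4°, so CG runs at 14.9° + (180° − 67.4°) = 127.50° from the x-axis; with |CG| = 24.2, G = C + 24.2·(cos 127.50°, sin 127.50°) = (23.440, 29.356). The perpendicularity gives GE at right angles to CG; with |GE| = 8.5 on the right of CG, E = G + 8.5·(0.79335, 0.60876) = (30.183, 34.530). Then |ME| = |E − M| = 45.863.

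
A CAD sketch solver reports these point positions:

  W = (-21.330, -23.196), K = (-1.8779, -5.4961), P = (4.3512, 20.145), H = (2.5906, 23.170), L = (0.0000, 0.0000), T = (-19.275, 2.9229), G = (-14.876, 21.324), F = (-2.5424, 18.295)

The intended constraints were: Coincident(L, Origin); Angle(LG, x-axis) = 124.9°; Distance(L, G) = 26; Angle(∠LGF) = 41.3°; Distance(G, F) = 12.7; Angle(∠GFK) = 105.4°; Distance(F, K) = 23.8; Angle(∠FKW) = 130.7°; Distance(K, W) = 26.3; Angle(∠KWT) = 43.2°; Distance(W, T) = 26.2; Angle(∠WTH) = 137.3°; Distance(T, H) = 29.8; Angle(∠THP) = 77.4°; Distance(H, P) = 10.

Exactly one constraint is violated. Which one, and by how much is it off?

Distance(H, P) = 10 — off by 6.50.

L = (0.00, 0.00) ✓; LG at 124.9° ✓; |LG| = 26.00 ✓; ∠LGF = 41.30° ✓; |GF| = 12.70 ✓; ∠GFK = 105.4° ✓; |FK| = 23.80 ✓; ∠FKW = 130.7° ✓; |KW| = 26.30 ✓; ∠KWT = 43.20° ✓; |WT| = 26.20 ✓; ∠WTH = 137.3° ✓; |TH| = 29.80 ✓; ∠THP = 77.40° ✓; |HP| = 3.500 ✗.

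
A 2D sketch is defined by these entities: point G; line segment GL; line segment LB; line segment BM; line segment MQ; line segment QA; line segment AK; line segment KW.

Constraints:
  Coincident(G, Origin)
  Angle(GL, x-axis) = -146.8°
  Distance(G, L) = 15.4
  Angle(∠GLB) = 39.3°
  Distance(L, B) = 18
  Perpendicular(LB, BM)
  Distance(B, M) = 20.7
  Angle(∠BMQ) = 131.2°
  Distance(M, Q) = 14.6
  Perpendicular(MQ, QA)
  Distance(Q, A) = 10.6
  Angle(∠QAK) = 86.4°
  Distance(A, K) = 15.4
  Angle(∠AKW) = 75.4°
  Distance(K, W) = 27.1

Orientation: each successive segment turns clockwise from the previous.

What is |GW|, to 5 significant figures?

30.176

G is at the origin; GL runs at -146.8° with length 15.4, so L = (-12.886, -8.4325). ∠GLB = 39.3° gives LB at 72.500° from the x-axis; with |LB| = 18.0, B = (-7.4735, 8.7344). LB is perpendicular to BM, so BM runs at -17.500°; with |BM| = 20.7, M = (12.268, 2.5098). ∠BMQ = 131.2° gives MQ at -66.300° from the x-axis; with |MQ| = 14.6, Q = (18.137, -10.859). The perpendicularity gives QA at right angles to MQ, so QA runs at -156.30°; with |QA| = 10.6, A = (8.4309, -15.119). ∠QAK = 86.4° gives AK at 110.10° from the x-axis; with |AK| = 15.4, K = (3.1385, -0.65745). ∠AKW = 75.4° gives KW at 5.5000° from the x-axis; with |KW| = 27.1, W = (30.114, 1.9400). Then |GW| = |W − G| = 30.176.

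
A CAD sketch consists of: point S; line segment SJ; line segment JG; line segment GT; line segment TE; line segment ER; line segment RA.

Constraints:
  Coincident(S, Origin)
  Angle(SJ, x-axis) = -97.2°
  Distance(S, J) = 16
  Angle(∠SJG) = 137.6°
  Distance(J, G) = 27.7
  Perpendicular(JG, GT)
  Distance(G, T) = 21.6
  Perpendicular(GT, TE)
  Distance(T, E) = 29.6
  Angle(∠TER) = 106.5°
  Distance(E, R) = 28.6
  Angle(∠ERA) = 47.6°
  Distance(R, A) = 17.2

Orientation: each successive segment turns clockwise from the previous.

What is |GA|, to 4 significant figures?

22.31

∠TER = 106.5° gives ER at -33.10° from the x-axis; with |ER| = 28.6, R = (9.401, -13.81). ∠ERA = 47.6° gives RA at -165.5° from the x-axis; with |RA| = 17.2, A = (-7.251, -18.12). Then |GA| = |A − G| = 22.31.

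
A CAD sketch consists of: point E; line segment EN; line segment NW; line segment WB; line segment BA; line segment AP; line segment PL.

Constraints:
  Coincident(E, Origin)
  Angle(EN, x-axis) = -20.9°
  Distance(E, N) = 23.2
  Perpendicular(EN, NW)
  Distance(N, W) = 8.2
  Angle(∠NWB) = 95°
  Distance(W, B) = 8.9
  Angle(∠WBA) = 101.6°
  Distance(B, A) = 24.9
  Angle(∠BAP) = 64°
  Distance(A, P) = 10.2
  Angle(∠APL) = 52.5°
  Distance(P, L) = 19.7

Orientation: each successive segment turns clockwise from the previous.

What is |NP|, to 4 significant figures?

14.48

∠WBA = 101.6° gives BA at 85.70° from the x-axis; with |BA| = 24.9, A = (12.06, 11.33). ∠BAP = 64.0° gives AP at -30.30° from the x-axis; with |AP| = 10.2, P = (20.86, 6.185). Then |NP| = |P − N| = 14.48.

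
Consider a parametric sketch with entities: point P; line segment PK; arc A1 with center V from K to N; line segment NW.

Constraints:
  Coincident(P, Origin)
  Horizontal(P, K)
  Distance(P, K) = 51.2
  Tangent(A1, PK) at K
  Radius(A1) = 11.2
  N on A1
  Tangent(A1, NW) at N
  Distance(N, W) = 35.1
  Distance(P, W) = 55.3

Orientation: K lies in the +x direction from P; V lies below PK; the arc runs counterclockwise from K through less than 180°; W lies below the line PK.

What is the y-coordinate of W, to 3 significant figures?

-43.7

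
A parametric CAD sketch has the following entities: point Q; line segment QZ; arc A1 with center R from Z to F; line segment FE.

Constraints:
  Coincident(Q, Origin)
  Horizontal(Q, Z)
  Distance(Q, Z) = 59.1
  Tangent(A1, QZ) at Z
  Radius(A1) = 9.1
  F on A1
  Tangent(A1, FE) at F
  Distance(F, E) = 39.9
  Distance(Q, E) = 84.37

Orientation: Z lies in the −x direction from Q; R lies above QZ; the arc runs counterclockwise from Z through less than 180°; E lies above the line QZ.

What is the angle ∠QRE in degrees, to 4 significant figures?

112.4°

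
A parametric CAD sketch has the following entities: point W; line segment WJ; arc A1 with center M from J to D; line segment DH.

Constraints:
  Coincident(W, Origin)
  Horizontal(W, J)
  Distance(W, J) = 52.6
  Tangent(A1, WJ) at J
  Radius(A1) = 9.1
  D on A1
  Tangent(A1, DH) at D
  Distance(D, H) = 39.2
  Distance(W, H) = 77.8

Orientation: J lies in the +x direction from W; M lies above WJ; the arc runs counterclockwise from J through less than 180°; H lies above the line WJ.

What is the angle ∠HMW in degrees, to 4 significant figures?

111.6°

W is at the origin; WJ is horizontal with |WJ| = 52.6 and J on the +x side, so J = (52.60, 0.000). Tangency of A1 to WJ means the radius MJ is perpendicular to WJ, so M = J + (0, 9.1) = (52.60, 9.100). Since MD ⟂ DH (tangency), |MH| = √(9.1² + 39.2²) = 40.24 regardless of where D sits on A1. So H lies on both circle(W, 77.8) and circle(M, 40.24); the above-WJ intersection is H = (60.84, 48.49). D is the foot of the tangent from H: D = (61.70, 9.299).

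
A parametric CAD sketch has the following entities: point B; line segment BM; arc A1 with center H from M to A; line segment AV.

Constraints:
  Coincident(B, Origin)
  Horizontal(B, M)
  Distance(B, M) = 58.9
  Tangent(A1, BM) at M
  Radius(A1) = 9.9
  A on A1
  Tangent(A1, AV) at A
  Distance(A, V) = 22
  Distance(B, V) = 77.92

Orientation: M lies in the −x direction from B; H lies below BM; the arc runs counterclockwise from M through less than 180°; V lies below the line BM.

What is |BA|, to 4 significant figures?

69.23

B is at the origin; B and M share the same y with |BM| = 58.9 and M on the −x side, so M = (-58.90, 0.000). A1 meets BM tangentially, so HM is at right angles to BM, so H = M + (0, -9.9) = (-58.90, -9.900). Since HA ⟂ AV (tangency), |HV| = √(9.9² + 22.0²) = 24.12 regardless of where A sits on A1. So V lies on both circle(B, 77.92) and circle(H, 24.12); the below-BM intersection is V = (-71.79, -30.29). A is the foot of the tangent from V: A = (-68.70, -8.510).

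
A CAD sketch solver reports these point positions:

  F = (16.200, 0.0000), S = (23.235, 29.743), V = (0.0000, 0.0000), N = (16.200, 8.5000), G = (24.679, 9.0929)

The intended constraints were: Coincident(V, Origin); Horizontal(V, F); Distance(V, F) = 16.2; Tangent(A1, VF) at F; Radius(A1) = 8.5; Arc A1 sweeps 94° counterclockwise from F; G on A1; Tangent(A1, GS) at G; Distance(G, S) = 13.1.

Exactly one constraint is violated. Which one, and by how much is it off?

Distance(G, S) = 13.1 — off by 7.60.

V = (0.00, 0.00) ✓; V.y = 0.00, F.y = 0.00 ✓; |VF| = 16.20 ✓; ∠(NF, FV) = 90.00° ✓; |NF| = 8.500 ✓; bearing(N→G) − bearing(N→F) = 94.00° ✓; |NG| = 8.500 ✓; ∠(NG, GS) = 90.00° ✓; |GS| = 20.70 ✗.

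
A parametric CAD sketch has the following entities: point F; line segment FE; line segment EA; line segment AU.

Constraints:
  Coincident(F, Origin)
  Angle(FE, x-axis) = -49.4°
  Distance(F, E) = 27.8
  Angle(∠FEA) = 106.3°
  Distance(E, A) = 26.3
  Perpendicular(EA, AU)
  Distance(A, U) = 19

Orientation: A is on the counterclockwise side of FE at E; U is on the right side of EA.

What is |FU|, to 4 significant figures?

57.01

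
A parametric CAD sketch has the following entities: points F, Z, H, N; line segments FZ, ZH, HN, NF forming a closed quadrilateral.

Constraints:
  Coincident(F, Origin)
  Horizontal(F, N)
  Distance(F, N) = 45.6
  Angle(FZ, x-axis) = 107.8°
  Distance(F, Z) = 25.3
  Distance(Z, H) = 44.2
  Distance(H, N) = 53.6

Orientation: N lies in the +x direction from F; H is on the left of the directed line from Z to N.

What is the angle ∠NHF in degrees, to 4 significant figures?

48.25°

F is at the origin; F and N share the same y with |FN| = 45.6 and N in +x, so N = (45.6, 0). FZ runs at 107.8° with |FZ| = 25.3, so Z = (-7.734, 24.09). H is determined by |ZH| = 44.2 and |HN| = 53.6 together: it lies at the intersection of circle(Z, 44.2) and circle(N, 53.6). With |ZN| = 58.52, the foot of the radical line on ZN is 21.41 from Z and the perpendicular offset is √(44.2² − 21.41²) = 38.67. Taking the left-of-ZN solution: H = (27.69, 50.52).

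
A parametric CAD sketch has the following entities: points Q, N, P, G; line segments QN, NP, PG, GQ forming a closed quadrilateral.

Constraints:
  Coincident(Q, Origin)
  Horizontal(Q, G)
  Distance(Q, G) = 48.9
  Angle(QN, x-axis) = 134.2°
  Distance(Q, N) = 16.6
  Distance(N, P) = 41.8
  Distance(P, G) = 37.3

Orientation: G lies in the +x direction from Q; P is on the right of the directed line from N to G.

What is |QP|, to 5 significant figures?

25.211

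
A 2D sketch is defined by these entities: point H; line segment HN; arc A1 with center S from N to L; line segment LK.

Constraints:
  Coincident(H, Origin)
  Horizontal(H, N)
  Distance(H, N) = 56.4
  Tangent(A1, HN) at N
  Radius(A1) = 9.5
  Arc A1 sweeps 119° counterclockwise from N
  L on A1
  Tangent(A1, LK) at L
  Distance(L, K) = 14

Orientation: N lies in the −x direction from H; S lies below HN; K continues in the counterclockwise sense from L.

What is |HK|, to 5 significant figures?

63.634

H is at the origin; HN is horizontal with |HN| = 56.4 and N on the −x side, so N = (-56.400, 0.0000). Since A1 is tangent to HN there, SN ⟂ HN, so S = N + (0, -9.5) = (-56.400, -9.5000). On A1, N sits at bearing 90° from S; a 119° counterclockwise sweep puts L at bearing 209°, so L = S + 9.5·(cos 209°, sin 209°) = (-64.709, -14.106). Since A1 is tangent to LK there, SL ⟂ LK, so LK runs along (−sin 209°, cos 209°); with |LK| = 14.0, K = (-57.922, -26.350). Then |HK| = |K − H| = 63.634.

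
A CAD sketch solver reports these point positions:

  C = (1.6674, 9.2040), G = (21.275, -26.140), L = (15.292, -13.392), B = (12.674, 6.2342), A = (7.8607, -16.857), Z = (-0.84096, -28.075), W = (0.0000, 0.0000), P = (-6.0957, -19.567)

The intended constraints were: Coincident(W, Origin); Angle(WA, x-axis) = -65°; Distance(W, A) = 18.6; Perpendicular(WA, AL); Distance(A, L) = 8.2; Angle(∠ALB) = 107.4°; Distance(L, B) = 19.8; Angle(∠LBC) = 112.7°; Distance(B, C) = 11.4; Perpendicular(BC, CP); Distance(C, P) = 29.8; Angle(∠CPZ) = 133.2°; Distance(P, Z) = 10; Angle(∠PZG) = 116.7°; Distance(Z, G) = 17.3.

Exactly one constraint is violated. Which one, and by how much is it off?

Distance(Z, G) = 17.3 — off by 4.90.

W = (0.00, 0.00) ✓; WA at -65.00° ✓; |WA| = 18.60 ✓; ∠(WA, AL) = 90.00° ✓; |AL| = 8.199 ✓; ∠ALB = 107.4° ✓; |LB| = 19.80 ✓; ∠LBC = 112.7° ✓; |BC| = 11.40 ✓; ∠(BC, CP) = 90.00° ✓; |CP| = 29.80 ✓; ∠CPZ = 133.2° ✓; |PZ| = 10.00 ✓; ∠PZG = 116.7° ✓; |ZG| = 22.20 ✗.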